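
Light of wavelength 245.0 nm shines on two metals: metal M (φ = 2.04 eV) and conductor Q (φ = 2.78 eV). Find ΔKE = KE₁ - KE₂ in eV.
0.7400 eV

Using KE_max = hc/λ - φ for each metal:

Photon energy: E = hc/λ = 5.0606 eV

For metal M (φ₁ = 2.04 eV):
KE₁ = E - φ₁ = 5.0606 - 2.04 = 3.0206 eV

For conductor Q (φ₂ = 2.78 eV):
KE₂ = E - φ₂ = 5.0606 - 2.78 = 2.2806 eV

Difference:
ΔKE = KE₁ - KE₂ = 3.0206 - 2.2806 = 0.7400 eV

Note: The difference equals the difference in work functions: 2.78 - 2.04 = 0.74 eV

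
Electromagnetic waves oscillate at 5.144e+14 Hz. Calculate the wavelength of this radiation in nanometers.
582.80 nm

Using the wave equation: c = fλ

Solving for wavelength:
λ = c/f = (3×10⁸ m/s) / (5.144e+14 Hz)
λ = 582.80 nm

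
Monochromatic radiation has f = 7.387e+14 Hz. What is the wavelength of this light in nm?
405.84 nm

Using the wave equation: c = fλ

Solving for wavelength:
λ = c/f = (3×10⁸ m/s) / (7.387e+14 Hz)
λ = 405.84 nm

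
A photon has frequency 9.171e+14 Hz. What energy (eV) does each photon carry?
3.7928 eV

Using E = hf:

E = hf = (6.626×10⁻³⁴ J·s)(9.171e+14 Hz)
E = 3.7928 eV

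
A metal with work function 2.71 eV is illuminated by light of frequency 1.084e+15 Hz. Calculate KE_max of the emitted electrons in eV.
1.7731 eV

Using Einstein's photoelectric equation: KE_max = hf - φ

First, calculate the photon energy:
E_photon = hf = (6.626×10⁻³⁴ J·s)(1.084e+15 Hz)
E_photon = 4.4831 eV

Then, the maximum kinetic energy:
KE_max = E_photon - φ = 4.4831 eV - 2.71 eV = 1.7731 eV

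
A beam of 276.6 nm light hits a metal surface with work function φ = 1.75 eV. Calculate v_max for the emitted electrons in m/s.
9.8039e+05 m/s

First, find the maximum kinetic energy:
E_photon = hc/λ = 4.4824 eV
KE_max = E_photon - φ = 4.4824 - 1.75 = 2.7324 eV

Convert to Joules: KE_max = 2.7324 × 1.602×10⁻¹⁹ J = 4.3778e-19 J

Then use KE = ½mv² to find velocity:
v = √(2·KE/m) = √(2 × 4.3778e-19 J / 9.109e-31 kg)
v = 9.8039e+05 m/s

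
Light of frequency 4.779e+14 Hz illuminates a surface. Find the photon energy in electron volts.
1.9764 eV

Using E = hf:

E = hf = (6.626×10⁻³⁴ J·s)(4.779e+14 Hz)
E = 1.9764 eV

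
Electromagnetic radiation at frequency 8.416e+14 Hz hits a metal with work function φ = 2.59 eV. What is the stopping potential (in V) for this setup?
0.8906 V

The stopping potential V_s satisfies: eV_s = KE_max

First, find KE_max using Einstein's equation:
E_photon = hf = (6.626×10⁻³⁴ J·s)(8.416e+14 Hz) = 3.4806 eV
KE_max = E_photon - φ = 3.4806 - 2.59 = 0.8906 eV

Since eV_s = KE_max:
V_s = KE_max/e = 0.8906 V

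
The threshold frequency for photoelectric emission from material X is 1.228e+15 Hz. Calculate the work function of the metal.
5.08 eV

At the threshold frequency, photon energy equals work function:
φ = hf₀

Calculating:
φ = (6.626×10⁻³⁴ J·s)(1.228e+15 Hz)
φ = 5.08 eV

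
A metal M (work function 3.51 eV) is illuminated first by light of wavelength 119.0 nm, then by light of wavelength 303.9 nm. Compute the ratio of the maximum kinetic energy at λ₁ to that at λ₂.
12.1257

Using Einstein's equation: KE_max = hc/λ - φ

For λ₁ = 119.0 nm:
E₁ = hc/λ₁ = 10.4188 eV
KE₁ = E₁ - φ = 10.4188 - 3.51 = 6.9088 eV

For λ₂ = 303.9 nm:
E₂ = hc/λ₂ = 4.0798 eV
KE₂ = E₂ - φ = 4.0798 - 3.51 = 0.5698 eV

Ratio: KE₁/KE₂ = 6.9088/0.5698 = 12.1257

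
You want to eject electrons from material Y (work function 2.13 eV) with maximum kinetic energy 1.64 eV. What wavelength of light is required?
328.87 nm

From Einstein's equation: KE_max = hc/λ - φ

Rearranging for λ:
hc/λ = KE_max + φ
λ = hc/(KE_max + φ)

Required photon energy:
E_photon = KE_max + φ = 1.64 + 2.13 = 3.77 eV

Required wavelength:
λ = hc/E_photon = (6.626×10⁻³⁴)(3×10⁸) / (3.77 × 1.602×10⁻¹⁹)
λ = 328.87 nm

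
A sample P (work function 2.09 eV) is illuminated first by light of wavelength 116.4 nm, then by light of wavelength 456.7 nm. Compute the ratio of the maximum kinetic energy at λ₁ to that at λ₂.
13.7032

Using Einstein's equation: KE_max = hc/λ - φ

For λ₁ = 116.4 nm:
E₁ = hc/λ₁ = 10.6516 eV
KE₁ = E₁ - φ = 10.6516 - 2.09 = 8.5616 eV

For λ₂ = 456.7 nm:
E₂ = hc/λ₂ = 2.7148 eV
KE₂ = E₂ - φ = 2.7148 - 2.09 = 0.6248 eV

Ratio: KE₁/KE₂ = 8.5616/0.6248 = 13.7032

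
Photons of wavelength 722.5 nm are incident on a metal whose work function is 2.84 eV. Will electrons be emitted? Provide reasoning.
No

For photoemission, the photon energy must exceed the work function.

Photon energy: E = hc/λ = 1.7160 eV
Work function: φ = 2.84 eV

Since E_photon (1.7160 eV) < φ (2.84 eV), photoemission will NOT occur.
The threshold wavelength is λ₀ = hc/φ = 436.6 nm.
Since 722.5 nm > 436.6 nm, the photons lack sufficient energy.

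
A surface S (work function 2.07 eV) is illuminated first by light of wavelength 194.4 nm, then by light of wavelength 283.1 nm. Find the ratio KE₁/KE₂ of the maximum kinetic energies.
1.8652

Using Einstein's equation: KE_max = hc/λ - φ

For λ₁ = 194.4 nm:
E₁ = hc/λ₁ = 6.3778 eV
KE₁ = E₁ - φ = 6.3778 - 2.07 = 4.3078 eV

For λ₂ = 283.1 nm:
E₂ = hc/λ₂ = 4.3795 eV
KE₂ = E₂ - φ = 4.3795 - 2.07 = 2.3095 eV

Ratio: KE₁/KE₂ = 4.3078/2.3095 = 1.8652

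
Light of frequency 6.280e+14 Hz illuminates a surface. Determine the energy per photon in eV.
2.5972 eV

Using E = hf:

E = hf = (6.626×10⁻³⁴ J·s)(6.280e+14 Hz)
E = 2.5972 eV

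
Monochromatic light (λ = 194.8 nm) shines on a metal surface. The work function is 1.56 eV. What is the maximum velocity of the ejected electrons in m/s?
1.3000e+06 m/s

First, find the maximum kinetic energy:
E_photon = hc/λ = 6.3647 eV
KE_max = E_photon - φ = 6.3647 - 1.56 = 4.8047 eV

Convert to Joules: KE_max = 4.8047 × 1.602×10⁻¹⁹ J = 7.6980e-19 J

Then use KE = ½mv² to find velocity:
v = √(2·KE/m) = √(2 × 7.6980e-19 J / 9.109e-31 kg)
v = 1.3000e+06 m/s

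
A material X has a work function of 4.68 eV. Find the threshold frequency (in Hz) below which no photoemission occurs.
1.1316e+15 Hz

The threshold frequency is when the photon energy equals the work function:
hf₀ = φ

Solving for f₀:
f₀ = φ/h = (4.68 eV × 1.602×10⁻¹⁹ J/eV) / (6.626×10⁻³⁴ J·s)
f₀ = 1.1316e+15 Hz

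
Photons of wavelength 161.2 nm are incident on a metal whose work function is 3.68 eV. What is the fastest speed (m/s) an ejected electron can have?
1.1879e+06 m/s

First, find the maximum kinetic energy:
E_photon = hc/λ = 7.6913 eV
KE_max = E_photon - φ = 7.6913 - 3.68 = 4.0113 eV

Convert to Joules: KE_max = 4.0113 × 1.602×10⁻¹⁹ J = 6.4269e-19 J

Then use KE = ½mv² to find velocity:
v = √(2·KE/m) = √(2 × 6.4269e-19 J / 9.109e-31 kg)
v = 1.1879e+06 m/s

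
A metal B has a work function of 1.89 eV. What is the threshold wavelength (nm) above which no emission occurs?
656.00 nm

The threshold wavelength is when the photon energy equals the work function:
hc/λ₀ = φ

Solving for λ₀:
λ₀ = hc/φ = (6.626×10⁻³⁴ J·s)(3×10⁸ m/s) / (1.89 eV × 1.602×10⁻¹⁹ J/eV)
λ₀ = 656.00 nm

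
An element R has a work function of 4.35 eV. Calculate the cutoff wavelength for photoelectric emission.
285.02 nm

The threshold wavelength is when the photon energy equals the work function:
hc/λ₀ = φ

Solving for λ₀:
λ₀ = hc/φ = (6.626×10⁻³⁴ J·s)(3×10⁸ m/s) / (4.35 eV × 1.602×10⁻¹⁹ J/eV)
λ₀ = 285.02 nm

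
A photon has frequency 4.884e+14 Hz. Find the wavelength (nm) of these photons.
613.83 nm

Using the wave equation: c = fλ

Solving for wavelength:
λ = c/f = (3×10⁸ m/s) / (4.884e+14 Hz)
λ = 613.83 nm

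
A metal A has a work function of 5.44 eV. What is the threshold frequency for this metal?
1.3154e+15 Hz

The threshold frequency is when the photon energy equals the work function:
hf₀ = φ

Solving for f₀:
f₀ = φ/h = (5.44 eV × 1.602×10⁻¹⁹ J/eV) / (6.626×10⁻³⁴ J·s)
f₀ = 1.3154e+15 Hz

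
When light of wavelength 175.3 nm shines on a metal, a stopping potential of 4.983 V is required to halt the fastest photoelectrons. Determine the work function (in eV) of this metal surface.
2.09 eV

The stopping potential gives the maximum kinetic energy: KE_max = eV_s = 4.983 eV

From Einstein's photoelectric equation: KE_max = hc/λ - φ
Rearranging: φ = hc/λ - KE_max

Calculate photon energy:
E_photon = hc/λ = (6.626×10⁻³⁴ J·s)(3×10⁸ m/s) / (175.3×10⁻⁹ m) = 7.0727 eV

Therefore:
φ = 7.0727 - 4.983 = 2.09 eV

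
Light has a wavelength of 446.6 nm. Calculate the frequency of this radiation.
6.7128e+14 Hz

Using the wave equation: c = fλ

Solving for frequency:
f = c/λ = (3×10⁸ m/s) / (446.6×10⁻⁹ m)
f = 6.7128e+14 Hz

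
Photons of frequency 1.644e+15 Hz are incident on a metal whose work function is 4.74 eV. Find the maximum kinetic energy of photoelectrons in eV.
2.0590 eV

Using Einstein's photoelectric equation: KE_max = hf - φ

First, calculate the photon energy:
E_photon = hf = (6.626×10⁻³⁴ J·s)(1.644e+15 Hz)
E_photon = 6.7990 eV

Then, the maximum kinetic energy:
KE_max = E_photon - φ = 6.7990 eV - 4.74 eV = 2.0590 eV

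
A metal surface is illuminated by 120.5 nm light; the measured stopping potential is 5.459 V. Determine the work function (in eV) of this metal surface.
4.83 eV

The stopping potential gives the maximum kinetic energy: KE_max = eV_s = 5.459 eV

From Einstein's photoelectric equation: KE_max = hc/λ - φ
Rearranging: φ = hc/λ - KE_max

Calculate photon energy:
E_photon = hc/λ = (6.626×10⁻³⁴ J·s)(3×10⁸ m/s) / (120.5×10⁻⁹ m) = 10.2891 eV

Therefore:
φ = 10.2891 - 5.459 = 4.83 eV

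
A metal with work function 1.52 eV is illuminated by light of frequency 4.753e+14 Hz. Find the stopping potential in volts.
0.4457 V

The stopping potential V_s satisfies: eV_s = KE_max

First, find KE_max using Einstein's equation:
E_photon = hf = (6.626×10⁻³⁴ J·s)(4.753e+14 Hz) = 1.9657 eV
KE_max = E_photon - φ = 1.9657 - 1.52 = 0.4457 eV

Since eV_s = KE_max:
V_s = KE_max/e = 0.4457 V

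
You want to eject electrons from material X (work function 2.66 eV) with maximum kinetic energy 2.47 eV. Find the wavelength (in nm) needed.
241.68 nm

From Einstein's equation: KE_max = hc/λ - φ

Rearranging for λ:
hc/λ = KE_max + φ
λ = hc/(KE_max + φ)

Required photon energy:
E_photon = KE_max + φ = 2.47 + 2.66 = 5.13 eV

Required wavelength:
λ = hc/E_photon = (6.626×10⁻³⁴)(3×10⁸) / (5.13 × 1.602×10⁻¹⁹)
λ = 241.68 nm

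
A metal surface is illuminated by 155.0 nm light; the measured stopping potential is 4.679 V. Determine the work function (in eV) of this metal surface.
3.32 eV

The stopping potential gives the maximum kinetic energy: KE_max = eV_s = 4.679 eV

From Einstein's photoelectric equation: KE_max = hc/λ - φ
Rearranging: φ = hc/λ - KE_max

Calculate photon energy:
E_photon = hc/λ = (6.626×10⁻³⁴ J·s)(3×10⁸ m/s) / (155.0×10⁻⁹ m) = 7.9990 eV

Therefore:
φ = 7.9990 - 4.679 = 3.32 eV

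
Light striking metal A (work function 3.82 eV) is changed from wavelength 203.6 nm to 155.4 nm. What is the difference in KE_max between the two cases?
1.8888 eV

Using Einstein's equation: KE_max = hc/λ - φ

For λ₁ = 203.6 nm:
KE₁ = hc/λ₁ - φ = 6.0896 - 3.82 = 2.2696 eV

For λ₂ = 155.4 nm:
KE₂ = hc/λ₂ - φ = 7.9784 - 3.82 = 4.1584 eV

Change in KE:
ΔKE = KE₂ - KE₁ = 4.1584 - 2.2696 = 1.8888 eV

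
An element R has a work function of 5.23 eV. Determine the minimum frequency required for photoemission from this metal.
1.2646e+15 Hz

The threshold frequency is when the photon energy equals the work function:
hf₀ = φ

Solving for f₀:
f₀ = φ/h = (5.23 eV × 1.602×10⁻¹⁹ J/eV) / (6.626×10⁻³⁴ J·s)
f₀ = 1.2646e+15 Hz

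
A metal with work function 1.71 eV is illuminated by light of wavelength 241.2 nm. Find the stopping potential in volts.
3.4303 V

The stopping potential V_s satisfies: eV_s = KE_max

First, find KE_max using Einstein's equation:
E_photon = hc/λ = 5.1403 eV
KE_max = E_photon - φ = 5.1403 - 1.71 = 3.4303 eV

Since eV_s = KE_max:
V_s = KE_max/e = 3.4303 V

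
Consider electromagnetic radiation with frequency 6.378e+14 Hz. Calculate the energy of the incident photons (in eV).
2.6377 eV

Using E = hf:

E = hf = (6.626×10⁻³⁴ J·s)(6.378e+14 Hz)
E = 2.6377 eV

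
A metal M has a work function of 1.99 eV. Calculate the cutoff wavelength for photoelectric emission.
623.04 nm

The threshold wavelength is when the photon energy equals the work function:
hc/λ₀ = φ

Solving for λ₀:
λ₀ = hc/φ = (6.626×10⁻³⁴ J·s)(3×10⁸ m/s) / (1.99 eV × 1.602×10⁻¹⁹ J/eV)
λ₀ = 623.04 nm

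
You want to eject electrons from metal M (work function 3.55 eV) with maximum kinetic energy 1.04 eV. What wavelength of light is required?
270.12 nm

From Einstein's equation: KE_max = hc/λ - φ

Rearranging for λ:
hc/λ = KE_max + φ
λ = hc/(KE_max + φ)

Required photon energy:
E_photon = KE_max + φ = 1.04 + 3.55 = 4.59 eV

Required wavelength:
λ = hc/E_photon = (6.626×10⁻³⁴)(3×10⁸) / (4.59 × 1.602×10⁻¹⁹)
λ = 270.12 nm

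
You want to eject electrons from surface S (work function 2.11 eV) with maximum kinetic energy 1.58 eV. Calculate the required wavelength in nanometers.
336.00 nm

From Einstein's equation: KE_max = hc/λ - φ

Rearranging for λ:
hc/λ = KE_max + φ
λ = hc/(KE_max + φ)

Required photon energy:
E_photon = KE_max + φ = 1.58 + 2.11 = 3.69 eV

Required wavelength:
λ = hc/E_photon = (6.626×10⁻³⁴)(3×10⁸) / (3.69 × 1.602×10⁻¹⁹)
λ = 336.00 nm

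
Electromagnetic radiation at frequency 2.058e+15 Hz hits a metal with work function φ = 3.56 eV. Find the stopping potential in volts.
4.9512 V

The stopping potential V_s satisfies: eV_s = KE_max

First, find KE_max using Einstein's equation:
E_photon = hf = (6.626×10⁻³⁴ J·s)(2.058e+15 Hz) = 8.5112 eV
KE_max = E_photon - φ = 8.5112 - 3.56 = 4.9512 eV

Since eV_s = KE_max:
V_s = KE_max/e = 4.9512 V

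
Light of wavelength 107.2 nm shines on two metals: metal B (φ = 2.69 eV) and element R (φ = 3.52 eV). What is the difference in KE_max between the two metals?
0.8300 eV

Using KE_max = hc/λ - φ for each metal:

Photon energy: E = hc/λ = 11.5657 eV

For metal B (φ₁ = 2.69 eV):
KE₁ = E - φ₁ = 11.5657 - 2.69 = 8.8757 eV

For element R (φ₂ = 3.52 eV):
KE₂ = E - φ₂ = 11.5657 - 3.52 = 8.0457 eV

Difference:
ΔKE = KE₁ - KE₂ = 8.8757 - 8.0457 = 0.8300 eV

Note: The difference equals the difference in work functions: 3.52 - 2.69 = 0.83 eV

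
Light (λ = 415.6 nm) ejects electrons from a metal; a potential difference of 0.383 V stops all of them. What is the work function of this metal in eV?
2.60 eV

The stopping potential gives the maximum kinetic energy: KE_max = eV_s = 0.383 eV

From Einstein's photoelectric equation: KE_max = hc/λ - φ
Rearranging: φ = hc/λ - KE_max

Calculate photon energy:
E_photon = hc/λ = (6.626×10⁻³⁴ J·s)(3×10⁸ m/s) / (415.6×10⁻⁹ m) = 2.9833 eV

Therefore:
φ = 2.9833 - 0.383 = 2.60 eV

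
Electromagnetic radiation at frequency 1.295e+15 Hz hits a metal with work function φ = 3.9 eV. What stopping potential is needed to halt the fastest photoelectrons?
1.4557 V

The stopping potential V_s satisfies: eV_s = KE_max

First, find KE_max using Einstein's equation:
E_photon = hf = (6.626×10⁻³⁴ J·s)(1.295e+15 Hz) = 5.3557 eV
KE_max = E_photon - φ = 5.3557 - 3.9 = 1.4557 eV

Since eV_s = KE_max:
V_s = KE_max/e = 1.4557 V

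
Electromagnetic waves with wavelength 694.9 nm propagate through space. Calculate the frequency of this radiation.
4.3142e+14 Hz

Using the wave equation: c = fλ

Solving for frequency:
f = c/λ = (3×10⁸ m/s) / (694.9×10⁻⁹ m)
f = 4.3142e+14 Hz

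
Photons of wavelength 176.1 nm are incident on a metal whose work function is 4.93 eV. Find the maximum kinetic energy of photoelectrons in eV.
2.1106 eV

Using Einstein's photoelectric equation: KE_max = hf - φ = hc/λ - φ

First, calculate the photon energy:
E_photon = hc/λ = (6.626×10⁻³⁴ J·s)(3×10⁸ m/s) / (176.1×10⁻⁹ m)
E_photon = 7.0406 eV

Then, the maximum kinetic energy:
KE_max = E_photon - φ = 7.0406 eV - 4.93 eV = 2.1106 eV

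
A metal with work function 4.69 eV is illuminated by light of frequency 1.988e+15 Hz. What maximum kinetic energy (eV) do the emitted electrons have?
3.5317 eV

Using Einstein's photoelectric equation: KE_max = hf - φ

First, calculate the photon energy:
E_photon = hf = (6.626×10⁻³⁴ J·s)(1.988e+15 Hz)
E_photon = 8.2217 eV

Then, the maximum kinetic energy:
KE_max = E_photon - φ = 8.2217 eV - 4.69 eV = 3.5317 eV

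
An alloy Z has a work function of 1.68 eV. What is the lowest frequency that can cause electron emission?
4.0622e+14 Hz

The threshold frequency is when the photon energy equals the work function:
hf₀ = φ

Solving for f₀:
f₀ = φ/h = (1.68 eV × 1.602×10⁻¹⁹ J/eV) / (6.626×10⁻³⁴ J·s)
f₀ = 4.0622e+14 Hz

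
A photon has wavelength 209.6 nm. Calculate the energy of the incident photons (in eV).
5.9153 eV

Using E = hf = hc/λ:

E = hc/λ = (6.626×10⁻³⁴ J·s)(3×10⁸ m/s) / (209.6×10⁻⁹ m)
E = 5.9153 eV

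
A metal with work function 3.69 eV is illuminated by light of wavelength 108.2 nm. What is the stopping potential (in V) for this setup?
7.7688 V

The stopping potential V_s satisfies: eV_s = KE_max

First, find KE_max using Einstein's equation:
E_photon = hc/λ = 11.4588 eV
KE_max = E_photon - φ = 11.4588 - 3.69 = 7.7688 eV

Since eV_s = KE_max:
V_s = KE_max/e = 7.7688 V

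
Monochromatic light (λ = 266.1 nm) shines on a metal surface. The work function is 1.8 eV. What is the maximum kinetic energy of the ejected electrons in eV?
2.8593 eV

Using Einstein's photoelectric equation: KE_max = hf - φ = hc/λ - φ

First, calculate the photon energy:
E_photon = hc/λ = (6.626×10⁻³⁴ J·s)(3×10⁸ m/s) / (266.1×10⁻⁹ m)
E_photon = 4.6593 eV

Then, the maximum kinetic energy:
KE_max = E_photon - φ = 4.6593 eV - 1.8 eV = 2.8593 eV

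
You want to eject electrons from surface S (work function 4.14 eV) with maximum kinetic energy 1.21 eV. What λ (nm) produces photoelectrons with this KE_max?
231.75 nm

From Einstein's equation: KE_max = hc/λ - φ

Rearranging for λ:
hc/λ = KE_max + φ
λ = hc/(KE_max + φ)

Required photon energy:
E_photon = KE_max + φ = 1.21 + 4.14 = 5.35 eV

Required wavelength:
λ = hc/E_photon = (6.626×10⁻³⁴)(3×10⁸) / (5.35 × 1.602×10⁻¹⁹)
λ = 231.75 nm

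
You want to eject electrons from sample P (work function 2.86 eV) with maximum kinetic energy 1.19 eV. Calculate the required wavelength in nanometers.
306.13 nm

From Einstein's equation: KE_max = hc/λ - φ

Rearranging for λ:
hc/λ = KE_max + φ
λ = hc/(KE_max + φ)

Required photon energy:
E_photon = KE_max + φ = 1.19 + 2.86 = 4.05 eV

Required wavelength:
λ = hc/E_photon = (6.626×10⁻³⁴)(3×10⁸) / (4.05 × 1.602×10⁻¹⁹)
λ = 306.13 nm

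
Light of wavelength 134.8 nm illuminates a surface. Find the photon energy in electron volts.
9.1976 eV

Using E = hf = hc/λ:

E = hc/λ = (6.626×10⁻³⁴ J·s)(3×10⁸ m/s) / (134.8×10⁻⁹ m)
E = 9.1976 eV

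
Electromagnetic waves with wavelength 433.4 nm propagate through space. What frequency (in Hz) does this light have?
6.9172e+14 Hz

Using the wave equation: c = fλ

Solving for frequency:
f = c/λ = (3×10⁸ m/s) / (433.4×10⁻⁹ m)
f = 6.9172e+14 Hz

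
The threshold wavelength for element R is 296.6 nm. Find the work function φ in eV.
4.18 eV

At the threshold wavelength, photon energy equals work function:
φ = hc/λ₀

Calculating:
φ = (6.626×10⁻³⁴ J·s)(3×10⁸ m/s) / (296.6×10⁻⁹ m)
φ = 4.18 eV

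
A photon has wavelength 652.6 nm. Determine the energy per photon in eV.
1.8998 eV

Using E = hf = hc/λ:

E = hc/λ = (6.626×10⁻³⁴ J·s)(3×10⁸ m/s) / (652.6×10⁻⁹ m)
E = 1.8998 eV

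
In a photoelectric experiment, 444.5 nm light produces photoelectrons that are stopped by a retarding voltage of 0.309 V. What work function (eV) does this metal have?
2.48 eV

The stopping potential gives the maximum kinetic energy: KE_max = eV_s = 0.309 eV

From Einstein's photoelectric equation: KE_max = hc/λ - φ
Rearranging: φ = hc/λ - KE_max

Calculate photon energy:
E_photon = hc/λ = (6.626×10⁻³⁴ J·s)(3×10⁸ m/s) / (444.5×10⁻⁹ m) = 2.7893 eV

Therefore:
φ = 2.7893 - 0.309 = 2.48 eV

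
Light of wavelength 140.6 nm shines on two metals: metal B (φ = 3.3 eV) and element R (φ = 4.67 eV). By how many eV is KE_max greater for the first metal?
1.3700 eV

Using KE_max = hc/λ - φ for each metal:

Photon energy: E = hc/λ = 8.8182 eV

For metal B (φ₁ = 3.3 eV):
KE₁ = E - φ₁ = 8.8182 - 3.3 = 5.5182 eV

For element R (φ₂ = 4.67 eV):
KE₂ = E - φ₂ = 8.8182 - 4.67 = 4.1482 eV

Difference:
ΔKE = KE₁ - KE₂ = 5.5182 - 4.1482 = 1.3700 eV

Note: The difference equals the difference in work functions: 4.67 - 3.3 = 1.37 eV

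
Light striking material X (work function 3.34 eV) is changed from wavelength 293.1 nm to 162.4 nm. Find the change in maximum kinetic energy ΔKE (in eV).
3.4044 eV

Using Einstein's equation: KE_max = hc/λ - φ

For λ₁ = 293.1 nm:
KE₁ = hc/λ₁ - φ = 4.2301 - 3.34 = 0.8901 eV

For λ₂ = 162.4 nm:
KE₂ = hc/λ₂ - φ = 7.6345 - 3.34 = 4.2945 eV

Change in KE:
ΔKE = KE₂ - KE₁ = 4.2945 - 0.8901 = 3.4044 eV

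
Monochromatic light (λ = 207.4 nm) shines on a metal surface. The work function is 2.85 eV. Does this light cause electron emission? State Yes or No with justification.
Yes

For photoemission, the photon energy must exceed the work function.

Photon energy: E = hc/λ = 5.9780 eV
Work function: φ = 2.85 eV

Since E_photon (5.9780 eV) > φ (2.85 eV), photoemission WILL occur.
The threshold wavelength is λ₀ = hc/φ = 435.0 nm.
Since 207.4 nm < 435.0 nm, the light has sufficient energy.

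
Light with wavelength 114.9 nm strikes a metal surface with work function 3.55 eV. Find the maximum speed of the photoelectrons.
1.5959e+06 m/s

First, find the maximum kinetic energy:
E_photon = hc/λ = 10.7906 eV
KE_max = E_photon - φ = 10.7906 - 3.55 = 7.2406 eV

Convert to Joules: KE_max = 7.2406 × 1.602×10⁻¹⁹ J = 1.1601e-18 J

Then use KE = ½mv² to find velocity:
v = √(2·KE/m) = √(2 × 1.1601e-18 J / 9.109e-31 kg)
v = 1.5959e+06 m/s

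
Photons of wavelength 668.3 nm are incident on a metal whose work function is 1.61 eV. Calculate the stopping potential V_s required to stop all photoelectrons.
0.2452 V

The stopping potential V_s satisfies: eV_s = KE_max

First, find KE_max using Einstein's equation:
E_photon = hc/λ = 1.8552 eV
KE_max = E_photon - φ = 1.8552 - 1.61 = 0.2452 eV

Since eV_s = KE_max:
V_s = KE_max/e = 0.2452 V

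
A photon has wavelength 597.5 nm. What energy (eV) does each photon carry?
2.0750 eV

Using E = hf = hc/λ:

E = hc/λ = (6.626×10⁻³⁴ J·s)(3×10⁸ m/s) / (597.5×10⁻⁹ m)
E = 2.0750 eV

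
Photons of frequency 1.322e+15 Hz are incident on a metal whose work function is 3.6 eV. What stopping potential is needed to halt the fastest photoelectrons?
1.8674 V

The stopping potential V_s satisfies: eV_s = KE_max

First, find KE_max using Einstein's equation:
E_photon = hf = (6.626×10⁻³⁴ J·s)(1.322e+15 Hz) = 5.4674 eV
KE_max = E_photon - φ = 5.4674 - 3.6 = 1.8674 eV

Since eV_s = KE_max:
V_s = KE_max/e = 1.8674 V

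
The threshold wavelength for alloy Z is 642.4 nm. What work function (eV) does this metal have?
1.93 eV

At the threshold wavelength, photon energy equals work function:
φ = hc/λ₀

Calculating:
φ = (6.626×10⁻³⁴ J·s)(3×10⁸ m/s) / (642.4×10⁻⁹ m)
φ = 1.93 eV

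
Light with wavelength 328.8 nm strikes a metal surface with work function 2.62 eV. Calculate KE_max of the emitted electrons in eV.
1.1508 eV

Using Einstein's photoelectric equation: KE_max = hf - φ = hc/λ - φ

First, calculate the photon energy:
E_photon = hc/λ = (6.626×10⁻³⁴ J·s)(3×10⁸ m/s) / (328.8×10⁻⁹ m)
E_photon = 3.7708 eV

Then, the maximum kinetic energy:
KE_max = E_photon - φ = 3.7708 eV - 2.62 eV = 1.1508 eV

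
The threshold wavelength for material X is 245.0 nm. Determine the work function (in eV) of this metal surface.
5.06 eV

At the threshold wavelength, photon energy equals work function:
φ = hc/λ₀

Calculating:
φ = (6.626×10⁻³⁴ J·s)(3×10⁸ m/s) / (245.0×10⁻⁹ m)
φ = 5.06 eV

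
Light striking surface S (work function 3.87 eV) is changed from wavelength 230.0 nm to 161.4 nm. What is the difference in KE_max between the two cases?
2.2912 eV

Using Einstein's equation: KE_max = hc/λ - φ

For λ₁ = 230.0 nm:
KE₁ = hc/λ₁ - φ = 5.3906 - 3.87 = 1.5206 eV

For λ₂ = 161.4 nm:
KE₂ = hc/λ₂ - φ = 7.6818 - 3.87 = 3.8118 eV

Change in KE:
ΔKE = KE₂ - KE₁ = 3.8118 - 1.5206 = 2.2912 eV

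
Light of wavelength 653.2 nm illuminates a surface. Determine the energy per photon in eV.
1.8981 eV

Using E = hf = hc/λ:

E = hc/λ = (6.626×10⁻³⁴ J·s)(3×10⁸ m/s) / (653.2×10⁻⁹ m)
E = 1.8981 eV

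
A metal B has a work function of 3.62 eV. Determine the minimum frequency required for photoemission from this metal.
8.7531e+14 Hz

The threshold frequency is when the photon energy equals the work function:
hf₀ = φ

Solving for f₀:
f₀ = φ/h = (3.62 eV × 1.602×10⁻¹⁹ J/eV) / (6.626×10⁻³⁴ J·s)
f₀ = 8.7531e+14 Hz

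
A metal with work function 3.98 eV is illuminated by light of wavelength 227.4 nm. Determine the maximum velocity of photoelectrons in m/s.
7.1964e+05 m/s

First, find the maximum kinetic energy:
E_photon = hc/λ = 5.4523 eV
KE_max = E_photon - φ = 5.4523 - 3.98 = 1.4723 eV

Convert to Joules: KE_max = 1.4723 × 1.602×10⁻¹⁹ J = 2.3588e-19 J

Then use KE = ½mv² to find velocity:
v = √(2·KE/m) = √(2 × 2.3588e-19 J / 9.109e-31 kg)
v = 7.1964e+05 m/s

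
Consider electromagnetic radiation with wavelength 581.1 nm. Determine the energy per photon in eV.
2.1336 eV

Using E = hf = hc/λ:

E = hc/λ = (6.626×10⁻³⁴ J·s)(3×10⁸ m/s) / (581.1×10⁻⁹ m)
E = 2.1336 eV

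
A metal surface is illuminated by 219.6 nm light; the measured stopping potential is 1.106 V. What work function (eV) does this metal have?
4.54 eV

The stopping potential gives the maximum kinetic energy: KE_max = eV_s = 1.106 eV

From Einstein's photoelectric equation: KE_max = hc/λ - φ
Rearranging: φ = hc/λ - KE_max

Calculate photon energy:
E_photon = hc/λ = (6.626×10⁻³⁴ J·s)(3×10⁸ m/s) / (219.6×10⁻⁹ m) = 5.6459 eV

Therefore:
φ = 5.6459 - 1.106 = 4.54 eV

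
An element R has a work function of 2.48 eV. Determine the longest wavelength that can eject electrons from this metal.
499.94 nm

The threshold wavelength is when the photon energy equals the work function:
hc/λ₀ = φ

Solving for λ₀:
λ₀ = hc/φ = (6.626×10⁻³⁴ J·s)(3×10⁸ m/s) / (2.48 eV × 1.602×10⁻¹⁹ J/eV)
λ₀ = 499.94 nm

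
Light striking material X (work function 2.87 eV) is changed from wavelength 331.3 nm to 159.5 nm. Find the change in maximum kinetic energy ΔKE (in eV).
4.0309 eV

Using Einstein's equation: KE_max = hc/λ - φ

For λ₁ = 331.3 nm:
KE₁ = hc/λ₁ - φ = 3.7424 - 2.87 = 0.8724 eV

For λ₂ = 159.5 nm:
KE₂ = hc/λ₂ - φ = 7.7733 - 2.87 = 4.9033 eV

Change in KE:
ΔKE = KE₂ - KE₁ = 4.9033 - 0.8724 = 4.0309 eV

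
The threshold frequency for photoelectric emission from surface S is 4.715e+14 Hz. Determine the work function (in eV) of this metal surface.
1.95 eV

At the threshold frequency, photon energy equals work function:
φ = hf₀

Calculating:
φ = (6.626×10⁻³⁴ J·s)(4.715e+14 Hz)
φ = 1.95 eV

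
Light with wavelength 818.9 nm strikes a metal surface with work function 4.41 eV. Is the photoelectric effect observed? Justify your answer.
No

For photoemission, the photon energy must exceed the work function.

Photon energy: E = hc/λ = 1.5140 eV
Work function: φ = 4.41 eV

Since E_photon (1.5140 eV) < φ (4.41 eV), photoemission will NOT occur.
The threshold wavelength is λ₀ = hc/φ = 281.1 nm.
Since 818.9 nm > 281.1 nm, the photons lack sufficient energy.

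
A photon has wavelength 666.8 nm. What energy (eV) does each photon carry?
1.8594 eV

Using E = hf = hc/λ:

E = hc/λ = (6.626×10⁻³⁴ J·s)(3×10⁸ m/s) / (666.8×10⁻⁹ m)
E = 1.8594 eV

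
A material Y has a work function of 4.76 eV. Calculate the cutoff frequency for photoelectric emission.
1.1510e+15 Hz

The threshold frequency is when the photon energy equals the work function:
hf₀ = φ

Solving for f₀:
f₀ = φ/h = (4.76 eV × 1.602×10⁻¹⁹ J/eV) / (6.626×10⁻³⁴ J·s)
f₀ = 1.1510e+15 Hz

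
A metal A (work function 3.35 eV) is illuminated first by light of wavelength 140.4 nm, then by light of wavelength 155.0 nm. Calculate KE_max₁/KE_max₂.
1.1789

Using Einstein's equation: KE_max = hc/λ - φ

For λ₁ = 140.4 nm:
E₁ = hc/λ₁ = 8.8308 eV
KE₁ = E₁ - φ = 8.8308 - 3.35 = 5.4808 eV

For λ₂ = 155.0 nm:
E₂ = hc/λ₂ = 7.9990 eV
KE₂ = E₂ - φ = 7.9990 - 3.35 = 4.6490 eV

Ratio: KE₁/KE₂ = 5.4808/4.6490 = 1.1789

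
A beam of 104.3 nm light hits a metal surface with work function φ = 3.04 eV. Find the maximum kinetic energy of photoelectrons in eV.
8.8473 eV

Using Einstein's photoelectric equation: KE_max = hf - φ = hc/λ - φ

First, calculate the photon energy:
E_photon = hc/λ = (6.626×10⁻³⁴ J·s)(3×10⁸ m/s) / (104.3×10⁻⁹ m)
E_photon = 11.8873 eV

Then, the maximum kinetic energy:
KE_max = E_photon - φ = 11.8873 eV - 3.04 eV = 8.8473 eV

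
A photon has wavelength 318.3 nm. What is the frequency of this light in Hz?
9.4186e+14 Hz

Using the wave equation: c = fλ

Solving for frequency:
f = c/λ = (3×10⁸ m/s) / (318.3×10⁻⁹ m)
f = 9.4186e+14 Hz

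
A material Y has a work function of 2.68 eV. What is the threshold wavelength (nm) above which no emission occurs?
462.63 nm

The threshold wavelength is when the photon energy equals the work function:
hc/λ₀ = φ

Solving for λ₀:
λ₀ = hc/φ = (6.626×10⁻³⁴ J·s)(3×10⁸ m/s) / (2.68 eV × 1.602×10⁻¹⁹ J/eV)
λ₀ = 462.63 nm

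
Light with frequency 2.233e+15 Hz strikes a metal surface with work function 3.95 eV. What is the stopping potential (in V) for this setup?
5.2849 V

The stopping potential V_s satisfies: eV_s = KE_max

First, find KE_max using Einstein's equation:
E_photon = hf = (6.626×10⁻³⁴ J·s)(2.233e+15 Hz) = 9.2349 eV
KE_max = E_photon - φ = 9.2349 - 3.95 = 5.2849 eV

Since eV_s = KE_max:
V_s = KE_max/e = 5.2849 V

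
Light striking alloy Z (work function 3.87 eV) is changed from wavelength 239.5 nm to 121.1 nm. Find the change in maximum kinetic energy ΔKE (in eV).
5.0614 eV

Using Einstein's equation: KE_max = hc/λ - φ

For λ₁ = 239.5 nm:
KE₁ = hc/λ₁ - φ = 5.1768 - 3.87 = 1.3068 eV

For λ₂ = 121.1 nm:
KE₂ = hc/λ₂ - φ = 10.2382 - 3.87 = 6.3682 eV

Change in KE:
ΔKE = KE₂ - KE₁ = 6.3682 - 1.3068 = 5.0614 eV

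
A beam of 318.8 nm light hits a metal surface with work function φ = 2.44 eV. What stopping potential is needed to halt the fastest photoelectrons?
1.4491 V

The stopping potential V_s satisfies: eV_s = KE_max

First, find KE_max using Einstein's equation:
E_photon = hc/λ = 3.8891 eV
KE_max = E_photon - φ = 3.8891 - 2.44 = 1.4491 eV

Since eV_s = KE_max:
V_s = KE_max/e = 1.4491 V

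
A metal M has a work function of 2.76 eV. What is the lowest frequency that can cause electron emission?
6.6737e+14 Hz

The threshold frequency is when the photon energy equals the work function:
hf₀ = φ

Solving for f₀:
f₀ = φ/h = (2.76 eV × 1.602×10⁻¹⁹ J/eV) / (6.626×10⁻³⁴ J·s)
f₀ = 6.6737e+14 Hz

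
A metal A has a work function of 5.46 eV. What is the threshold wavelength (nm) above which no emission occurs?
227.08 nm

The threshold wavelength is when the photon energy equals the work function:
hc/λ₀ = φ

Solving for λ₀:
λ₀ = hc/φ = (6.626×10⁻³⁴ J·s)(3×10⁸ m/s) / (5.46 eV × 1.602×10⁻¹⁹ J/eV)
λ₀ = 227.08 nm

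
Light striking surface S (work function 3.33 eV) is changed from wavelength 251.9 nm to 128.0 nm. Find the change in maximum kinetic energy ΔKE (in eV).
4.7643 eV

Using Einstein's equation: KE_max = hc/λ - φ

For λ₁ = 251.9 nm:
KE₁ = hc/λ₁ - φ = 4.9220 - 3.33 = 1.5920 eV

For λ₂ = 128.0 nm:
KE₂ = hc/λ₂ - φ = 9.6863 - 3.33 = 6.3563 eV

Change in KE:
ΔKE = KE₂ - KE₁ = 6.3563 - 1.5920 = 4.7643 eV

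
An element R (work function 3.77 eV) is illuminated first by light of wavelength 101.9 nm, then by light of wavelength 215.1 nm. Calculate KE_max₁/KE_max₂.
4.2112

Using Einstein's equation: KE_max = hc/λ - φ

For λ₁ = 101.9 nm:
E₁ = hc/λ₁ = 12.1672 eV
KE₁ = E₁ - φ = 12.1672 - 3.77 = 8.3972 eV

For λ₂ = 215.1 nm:
E₂ = hc/λ₂ = 5.7640 eV
KE₂ = E₂ - φ = 5.7640 - 3.77 = 1.9940 eV

Ratio: KE₁/KE₂ = 8.3972/1.9940 = 4.2112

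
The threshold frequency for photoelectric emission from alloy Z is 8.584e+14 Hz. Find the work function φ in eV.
3.55 eV

At the threshold frequency, photon energy equals work function:
φ = hf₀

Calculating:
φ = (6.626×10⁻³⁴ J·s)(8.584e+14 Hz)
φ = 3.55 eV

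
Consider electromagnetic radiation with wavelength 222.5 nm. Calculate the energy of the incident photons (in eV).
5.5723 eV

Using E = hf = hc/λ:

E = hc/λ = (6.626×10⁻³⁴ J·s)(3×10⁸ m/s) / (222.5×10⁻⁹ m)
E = 5.5723 eV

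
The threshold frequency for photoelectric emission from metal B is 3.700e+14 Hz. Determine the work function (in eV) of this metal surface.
1.53 eV

At the threshold frequency, photon energy equals work function:
φ = hf₀

Calculating:
φ = (6.626×10⁻³⁴ J·s)(3.700e+14 Hz)
φ = 1.53 eV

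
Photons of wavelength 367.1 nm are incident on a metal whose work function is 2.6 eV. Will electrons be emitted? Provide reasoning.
Yes

For photoemission, the photon energy must exceed the work function.

Photon energy: E = hc/λ = 3.3774 eV
Work function: φ = 2.6 eV

Since E_photon (3.3774 eV) > φ (2.6 eV), photoemission WILL occur.
The threshold wavelength is λ₀ = hc/φ = 476.9 nm.
Since 367.1 nm < 476.9 nm, the light has sufficient energy.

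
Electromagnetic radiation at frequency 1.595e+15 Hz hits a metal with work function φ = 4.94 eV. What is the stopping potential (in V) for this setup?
1.6564 V

The stopping potential V_s satisfies: eV_s = KE_max

First, find KE_max using Einstein's equation:
E_photon = hf = (6.626×10⁻³⁴ J·s)(1.595e+15 Hz) = 6.5964 eV
KE_max = E_photon - φ = 6.5964 - 4.94 = 1.6564 eV

Since eV_s = KE_max:
V_s = KE_max/e = 1.6564 V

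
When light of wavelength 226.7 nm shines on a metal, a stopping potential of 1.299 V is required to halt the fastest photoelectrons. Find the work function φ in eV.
4.17 eV

The stopping potential gives the maximum kinetic energy: KE_max = eV_s = 1.299 eV

From Einstein's photoelectric equation: KE_max = hc/λ - φ
Rearranging: φ = hc/λ - KE_max

Calculate photon energy:
E_photon = hc/λ = (6.626×10⁻³⁴ J·s)(3×10⁸ m/s) / (226.7×10⁻⁹ m) = 5.4691 eV

Therefore:
φ = 5.4691 - 1.299 = 4.17 eV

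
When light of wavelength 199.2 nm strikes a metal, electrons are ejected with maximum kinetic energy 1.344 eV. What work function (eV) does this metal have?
4.88 eV

From Einstein's photoelectric equation: KE_max = hf - φ = hc/λ - φ

Rearranging for φ:
φ = hc/λ - KE_max

Calculate photon energy:
E_photon = hc/λ = 6.2241 eV

Therefore:
φ = 6.2241 - 1.344 = 4.88 eV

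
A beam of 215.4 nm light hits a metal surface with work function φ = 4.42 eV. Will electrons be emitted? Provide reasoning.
Yes

For photoemission, the photon energy must exceed the work function.

Photon energy: E = hc/λ = 5.7560 eV
Work function: φ = 4.42 eV

Since E_photon (5.7560 eV) > φ (4.42 eV), photoemission WILL occur.
The threshold wavelength is λ₀ = hc/φ = 280.5 nm.
Since 215.4 nm < 280.5 nm, the light has sufficient energy.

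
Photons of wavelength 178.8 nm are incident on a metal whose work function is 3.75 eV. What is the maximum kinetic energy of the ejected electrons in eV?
3.1842 eV

Using Einstein's photoelectric equation: KE_max = hf - φ = hc/λ - φ

First, calculate the photon energy:
E_photon = hc/λ = (6.626×10⁻³⁴ J·s)(3×10⁸ m/s) / (178.8×10⁻⁹ m)
E_photon = 6.9342 eV

Then, the maximum kinetic energy:
KE_max = E_photon - φ = 6.9342 eV - 3.75 eV = 3.1842 eV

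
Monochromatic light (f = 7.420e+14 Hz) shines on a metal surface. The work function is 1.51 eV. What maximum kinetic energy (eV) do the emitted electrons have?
1.5587 eV

Using Einstein's photoelectric equation: KE_max = hf - φ

First, calculate the photon energy:
E_photon = hf = (6.626×10⁻³⁴ J·s)(7.420e+14 Hz)
E_photon = 3.0687 eV

Then, the maximum kinetic energy:
KE_max = E_photon - φ = 3.0687 eV - 1.51 eV = 1.5587 eV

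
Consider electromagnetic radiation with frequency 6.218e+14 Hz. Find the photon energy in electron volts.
2.5716 eV

Using E = hf:

E = hf = (6.626×10⁻³⁴ J·s)(6.218e+14 Hz)
E = 2.5716 eV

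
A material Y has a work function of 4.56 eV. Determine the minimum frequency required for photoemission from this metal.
1.1026e+15 Hz

The threshold frequency is when the photon energy equals the work function:
hf₀ = φ

Solving for f₀:
f₀ = φ/h = (4.56 eV × 1.602×10⁻¹⁹ J/eV) / (6.626×10⁻³⁴ J·s)
f₀ = 1.1026e+15 Hz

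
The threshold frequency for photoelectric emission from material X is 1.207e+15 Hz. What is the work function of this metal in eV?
4.99 eV

At the threshold frequency, photon energy equals work function:
φ = hf₀

Calculating:
φ = (6.626×10⁻³⁴ J·s)(1.207e+15 Hz)
φ = 4.99 eV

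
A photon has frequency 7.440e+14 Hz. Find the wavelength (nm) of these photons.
402.95 nm

Using the wave equation: c = fλ

Solving for wavelength:
λ = c/f = (3×10⁸ m/s) / (7.440e+14 Hz)
λ = 402.95 nm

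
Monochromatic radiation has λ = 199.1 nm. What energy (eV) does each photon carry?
6.2272 eV

Using E = hf = hc/λ:

E = hc/λ = (6.626×10⁻³⁴ J·s)(3×10⁸ m/s) / (199.1×10⁻⁹ m)
E = 6.2272 eV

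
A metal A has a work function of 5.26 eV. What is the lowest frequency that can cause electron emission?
1.2719e+15 Hz

The threshold frequency is when the photon energy equals the work function:
hf₀ = φ

Solving for f₀:
f₀ = φ/h = (5.26 eV × 1.602×10⁻¹⁹ J/eV) / (6.626×10⁻³⁴ J·s)
f₀ = 1.2719e+15 Hz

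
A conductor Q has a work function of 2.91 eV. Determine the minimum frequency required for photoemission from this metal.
7.0363e+14 Hz

The threshold frequency is when the photon energy equals the work function:
hf₀ = φ

Solving for f₀:
f₀ = φ/h = (2.91 eV × 1.602×10⁻¹⁹ J/eV) / (6.626×10⁻³⁴ J·s)
f₀ = 7.0363e+14 Hz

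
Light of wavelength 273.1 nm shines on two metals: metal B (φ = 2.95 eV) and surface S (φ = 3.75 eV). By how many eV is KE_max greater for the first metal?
0.8000 eV

Using KE_max = hc/λ - φ for each metal:

Photon energy: E = hc/λ = 4.5399 eV

For metal B (φ₁ = 2.95 eV):
KE₁ = E - φ₁ = 4.5399 - 2.95 = 1.5899 eV

For surface S (φ₂ = 3.75 eV):
KE₂ = E - φ₂ = 4.5399 - 3.75 = 0.7899 eV

Difference:
ΔKE = KE₁ - KE₂ = 1.5899 - 0.7899 = 0.8000 eV

Note: The difference equals the difference in work functions: 3.75 - 2.95 = 0.80 eV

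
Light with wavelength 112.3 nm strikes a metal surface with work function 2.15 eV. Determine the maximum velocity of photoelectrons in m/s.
1.7684e+06 m/s

First, find the maximum kinetic energy:
E_photon = hc/λ = 11.0404 eV
KE_max = E_photon - φ = 11.0404 - 2.15 = 8.8904 eV

Convert to Joules: KE_max = 8.8904 × 1.602×10⁻¹⁹ J = 1.4244e-18 J

Then use KE = ½mv² to find velocity:
v = √(2·KE/m) = √(2 × 1.4244e-18 J / 9.109e-31 kg)
v = 1.7684e+06 m/s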